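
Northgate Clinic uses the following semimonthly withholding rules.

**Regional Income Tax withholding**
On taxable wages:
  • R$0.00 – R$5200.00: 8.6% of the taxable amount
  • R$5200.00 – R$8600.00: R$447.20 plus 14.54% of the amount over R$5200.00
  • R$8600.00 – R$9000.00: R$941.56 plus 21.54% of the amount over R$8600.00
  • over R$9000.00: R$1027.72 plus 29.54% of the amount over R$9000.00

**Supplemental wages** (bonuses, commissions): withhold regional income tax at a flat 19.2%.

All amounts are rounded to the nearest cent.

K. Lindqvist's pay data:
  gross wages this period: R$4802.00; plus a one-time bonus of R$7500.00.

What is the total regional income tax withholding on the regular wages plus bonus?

R$1852.97

Regional Income Tax: taxable = R$4802.00
  8.6% × R$4802.00 = R$412.97
Supplemental (19.2% flat on bonus): 19.2% × R$7500.00 = R$1440.00
Total regional income tax: R$412.97 + R$1440.00 = R$1852.97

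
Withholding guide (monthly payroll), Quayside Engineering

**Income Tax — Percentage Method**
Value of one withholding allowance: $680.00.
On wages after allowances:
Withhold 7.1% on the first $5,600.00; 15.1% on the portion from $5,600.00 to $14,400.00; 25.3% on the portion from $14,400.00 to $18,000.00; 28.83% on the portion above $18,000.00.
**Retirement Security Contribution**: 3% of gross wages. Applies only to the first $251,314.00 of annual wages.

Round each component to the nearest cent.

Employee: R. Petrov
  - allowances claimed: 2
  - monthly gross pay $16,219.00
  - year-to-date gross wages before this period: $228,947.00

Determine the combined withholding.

$2,329.10

Income Tax: taxable = $16,219.00 − 2×$680.00 = $14,859.00
  $1,726.40 + 25.3% × ($14,859.00 − $14,400.00) = $1,726.40 + 25.3% × $459.00 = $1,842.53
Retirement Security Contribution: 3% × $16,219.00 = $486.57
Total: $1,842.53 + $486.57 = $2,329.10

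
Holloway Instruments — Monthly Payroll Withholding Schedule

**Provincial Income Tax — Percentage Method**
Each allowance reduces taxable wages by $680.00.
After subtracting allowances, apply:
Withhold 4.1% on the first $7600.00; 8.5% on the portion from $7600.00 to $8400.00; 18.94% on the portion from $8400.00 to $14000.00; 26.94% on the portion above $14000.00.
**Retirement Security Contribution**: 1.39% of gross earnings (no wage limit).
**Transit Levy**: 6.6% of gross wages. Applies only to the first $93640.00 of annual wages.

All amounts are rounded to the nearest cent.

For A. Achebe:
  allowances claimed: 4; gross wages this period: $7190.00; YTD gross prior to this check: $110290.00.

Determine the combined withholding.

$283.21

Provincial Income Tax: taxable = $7190.00 − 4×$680.00 = $4470.00
  4.1% × $4470.00 = $183.27
Retirement Security Contribution: 1.39% × $7190.00 = $99.94
Transit Levy: YTD $110290.00 ≥ cap $93640.00 → $0.00
Total: $183.27 + $99.94 + $0.00 = $283.21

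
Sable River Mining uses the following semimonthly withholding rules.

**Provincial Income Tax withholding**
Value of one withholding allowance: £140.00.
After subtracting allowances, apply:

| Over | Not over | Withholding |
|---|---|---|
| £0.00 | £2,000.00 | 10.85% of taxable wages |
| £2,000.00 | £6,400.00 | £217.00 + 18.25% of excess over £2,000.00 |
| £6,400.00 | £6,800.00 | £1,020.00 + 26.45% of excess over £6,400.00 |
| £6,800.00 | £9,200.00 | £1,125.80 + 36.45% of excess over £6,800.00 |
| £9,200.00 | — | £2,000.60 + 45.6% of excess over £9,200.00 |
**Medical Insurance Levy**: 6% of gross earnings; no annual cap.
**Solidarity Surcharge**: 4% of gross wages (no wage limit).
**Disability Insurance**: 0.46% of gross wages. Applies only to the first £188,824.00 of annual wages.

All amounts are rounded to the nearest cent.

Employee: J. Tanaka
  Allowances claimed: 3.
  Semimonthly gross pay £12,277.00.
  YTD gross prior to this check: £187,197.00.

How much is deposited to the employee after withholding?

£7,829.63

Provincial Income Tax: taxable = £12,277.00 − 3×£140.00 = £11,857.00
  £2,000.60 + 45.6% × (£11,857.00 − £9,200.00) = £2,000.60 + 45.6% × £2,657.00 = £3,212.19
Medical Insurance Levy: 6% × £12,277.00 = £736.62
Solidarity Surcharge: 4% × £12,277.00 = £491.08
Disability Insurance: cap £188,824.00 − YTD £187,197.00 = £1,627.00 subject; 0.46% × £1,627.00 = £7.48
Total withheld: £3,212.19 + £736.62 + £491.08 + £7.48 = £4,447.37
Net pay: £12,277.00 − £4,447.37 = £7,829.63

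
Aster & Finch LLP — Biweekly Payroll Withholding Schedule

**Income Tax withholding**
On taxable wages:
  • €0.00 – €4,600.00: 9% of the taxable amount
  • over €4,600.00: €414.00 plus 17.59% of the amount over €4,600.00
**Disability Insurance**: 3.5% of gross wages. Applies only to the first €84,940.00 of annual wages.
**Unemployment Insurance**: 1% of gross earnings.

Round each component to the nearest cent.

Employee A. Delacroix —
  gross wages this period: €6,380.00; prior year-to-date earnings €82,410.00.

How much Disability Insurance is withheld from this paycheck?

Disability Insurance: cap €84,940.00 − YTD €82,410.00 = €2,530.00 subject; 3.5% × €2,530.00 = €88.55

€88.55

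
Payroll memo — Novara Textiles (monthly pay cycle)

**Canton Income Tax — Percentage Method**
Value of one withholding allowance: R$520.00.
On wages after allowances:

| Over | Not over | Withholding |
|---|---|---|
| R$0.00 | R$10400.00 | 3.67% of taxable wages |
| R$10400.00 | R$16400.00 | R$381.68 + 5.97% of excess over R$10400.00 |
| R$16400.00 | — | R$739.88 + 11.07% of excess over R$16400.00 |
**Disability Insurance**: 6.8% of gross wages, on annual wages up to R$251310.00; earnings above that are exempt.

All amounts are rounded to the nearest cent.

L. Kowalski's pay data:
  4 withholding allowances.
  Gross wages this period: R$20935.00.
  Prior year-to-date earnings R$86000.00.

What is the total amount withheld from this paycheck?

Canton Income Tax: taxable = R$20935.00 − 4×R$520.00 = R$18855.00
  R$739.88 + 11.07% × (R$18855.00 − R$16400.00) = R$739.88 + 11.07% × R$2455.00 = R$1011.65
Disability Insurance: 6.8% × R$20935.00 = R$1423.58
Total: R$1011.65 + R$1423.58 = R$2435.23

R$2435.23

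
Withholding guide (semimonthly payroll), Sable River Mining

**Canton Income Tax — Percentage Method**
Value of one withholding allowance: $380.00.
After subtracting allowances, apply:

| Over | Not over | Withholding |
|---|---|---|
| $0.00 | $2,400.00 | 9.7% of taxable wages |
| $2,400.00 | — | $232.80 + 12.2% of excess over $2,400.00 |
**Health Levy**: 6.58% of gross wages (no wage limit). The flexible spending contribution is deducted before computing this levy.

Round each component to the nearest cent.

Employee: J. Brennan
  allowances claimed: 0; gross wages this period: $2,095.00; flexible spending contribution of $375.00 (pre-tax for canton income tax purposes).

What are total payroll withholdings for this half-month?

Canton Income Tax: taxable = $2,095.00 − $375.00 = $1,720.00
  9.7% × $1,720.00 = $166.84
Health Levy: 6.58% × $1,720.00 = $113.18
Total: $166.84 + $113.18 = $280.02

$280.02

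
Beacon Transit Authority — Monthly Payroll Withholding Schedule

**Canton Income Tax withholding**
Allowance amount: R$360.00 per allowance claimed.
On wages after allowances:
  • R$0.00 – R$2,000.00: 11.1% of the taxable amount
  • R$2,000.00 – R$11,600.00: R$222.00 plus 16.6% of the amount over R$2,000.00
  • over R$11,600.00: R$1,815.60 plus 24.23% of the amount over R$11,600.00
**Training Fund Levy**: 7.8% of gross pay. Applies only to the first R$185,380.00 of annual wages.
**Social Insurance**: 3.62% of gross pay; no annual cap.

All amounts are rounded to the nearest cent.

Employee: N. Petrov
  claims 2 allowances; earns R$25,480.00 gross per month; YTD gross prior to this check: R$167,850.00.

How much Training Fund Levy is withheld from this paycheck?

Training Fund Levy: cap R$185,380.00 − YTD R$167,850.00 = R$17,530.00 subject; 7.8% × R$17,530.00 = R$1,367.34

R$1,367.34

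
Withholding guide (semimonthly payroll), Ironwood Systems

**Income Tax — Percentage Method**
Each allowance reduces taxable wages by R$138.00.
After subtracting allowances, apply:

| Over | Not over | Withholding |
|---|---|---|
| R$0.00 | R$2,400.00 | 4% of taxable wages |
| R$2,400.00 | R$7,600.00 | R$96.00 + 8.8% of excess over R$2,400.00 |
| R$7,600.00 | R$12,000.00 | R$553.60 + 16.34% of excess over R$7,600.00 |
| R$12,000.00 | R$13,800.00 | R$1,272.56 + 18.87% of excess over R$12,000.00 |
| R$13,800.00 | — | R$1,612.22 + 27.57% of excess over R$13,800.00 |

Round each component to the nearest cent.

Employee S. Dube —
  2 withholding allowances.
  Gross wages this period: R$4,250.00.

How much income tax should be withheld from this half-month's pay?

R$234.51

Income Tax: taxable = R$4,250.00 − 2×R$138.00 = R$3,974.00
  R$96.00 + 8.8% × (R$3,974.00 − R$2,400.00) = R$96.00 + 8.8% × R$1,574.00 = R$234.51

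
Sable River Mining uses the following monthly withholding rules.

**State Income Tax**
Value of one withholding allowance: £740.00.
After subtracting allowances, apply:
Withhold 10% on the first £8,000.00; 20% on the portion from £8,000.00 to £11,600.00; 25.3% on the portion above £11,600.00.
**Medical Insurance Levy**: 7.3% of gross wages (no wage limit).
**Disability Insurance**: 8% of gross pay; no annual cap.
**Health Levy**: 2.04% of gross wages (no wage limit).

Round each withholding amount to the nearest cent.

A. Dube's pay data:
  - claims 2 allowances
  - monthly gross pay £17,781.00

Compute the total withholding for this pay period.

State Income Tax: taxable = £17,781.00 − 2×£740.00 = £16,301.00
  £1,520.00 + 25.3% × (£16,301.00 − £11,600.00) = £1,520.00 + 25.3% × £4,701.00 = £2,709.35
Medical Insurance Levy: 7.3% × £17,781.00 = £1,298.01
Disability Insurance: 8% × £17,781.00 = £1,422.48
Health Levy: 2.04% × £17,781.00 = £362.73
Total: £2,709.35 + £1,298.01 + £1,422.48 + £362.73 = £5,792.57

£5,792.57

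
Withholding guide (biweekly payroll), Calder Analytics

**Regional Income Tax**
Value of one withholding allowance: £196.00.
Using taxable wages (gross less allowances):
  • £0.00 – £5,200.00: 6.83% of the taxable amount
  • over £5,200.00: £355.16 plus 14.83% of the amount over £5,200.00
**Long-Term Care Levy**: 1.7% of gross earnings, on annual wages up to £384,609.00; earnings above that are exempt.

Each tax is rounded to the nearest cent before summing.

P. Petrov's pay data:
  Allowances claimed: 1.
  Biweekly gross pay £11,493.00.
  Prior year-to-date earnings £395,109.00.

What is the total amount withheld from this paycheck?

£1,259.35

Regional Income Tax: taxable = £11,493.00 − 1×£196.00 = £11,297.00
  £355.16 + 14.83% × (£11,297.00 − £5,200.00) = £355.16 + 14.83% × £6,097.00 = £1,259.35
Long-Term Care Levy: YTD £395,109.00 ≥ cap £384,609.00 → £0.00
Total: £1,259.35 + £0.00 = £1,259.35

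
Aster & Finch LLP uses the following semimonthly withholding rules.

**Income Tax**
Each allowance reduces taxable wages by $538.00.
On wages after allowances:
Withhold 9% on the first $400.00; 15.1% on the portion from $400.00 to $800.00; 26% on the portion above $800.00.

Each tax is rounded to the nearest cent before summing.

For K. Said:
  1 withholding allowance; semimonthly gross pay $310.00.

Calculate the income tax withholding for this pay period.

$0.00

Income Tax: taxable = $310.00 − 1×$538.00 = $-228.00
  Taxable ≤ 0 → $0.00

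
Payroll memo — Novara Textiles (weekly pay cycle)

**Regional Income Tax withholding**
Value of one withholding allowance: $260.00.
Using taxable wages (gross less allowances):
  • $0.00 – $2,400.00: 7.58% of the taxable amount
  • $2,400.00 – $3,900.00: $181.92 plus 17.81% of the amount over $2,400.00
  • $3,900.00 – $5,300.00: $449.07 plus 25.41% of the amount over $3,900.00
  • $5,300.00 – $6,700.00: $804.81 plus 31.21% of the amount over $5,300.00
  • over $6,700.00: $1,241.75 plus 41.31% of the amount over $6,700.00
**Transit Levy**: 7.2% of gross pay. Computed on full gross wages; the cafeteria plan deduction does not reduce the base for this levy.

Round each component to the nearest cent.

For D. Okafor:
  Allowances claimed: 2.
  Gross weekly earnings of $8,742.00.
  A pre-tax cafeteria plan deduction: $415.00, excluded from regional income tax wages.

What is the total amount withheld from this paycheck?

$2,328.47

Regional Income Tax: taxable = $8,742.00 − $415.00 − 2×$260.00 = $7,807.00
  $1,241.75 + 41.31% × ($7,807.00 − $6,700.00) = $1,241.75 + 41.31% × $1,107.00 = $1,699.05
Transit Levy: 7.2% × $8,742.00 = $629.42
Total: $1,699.05 + $629.42 = $2,328.47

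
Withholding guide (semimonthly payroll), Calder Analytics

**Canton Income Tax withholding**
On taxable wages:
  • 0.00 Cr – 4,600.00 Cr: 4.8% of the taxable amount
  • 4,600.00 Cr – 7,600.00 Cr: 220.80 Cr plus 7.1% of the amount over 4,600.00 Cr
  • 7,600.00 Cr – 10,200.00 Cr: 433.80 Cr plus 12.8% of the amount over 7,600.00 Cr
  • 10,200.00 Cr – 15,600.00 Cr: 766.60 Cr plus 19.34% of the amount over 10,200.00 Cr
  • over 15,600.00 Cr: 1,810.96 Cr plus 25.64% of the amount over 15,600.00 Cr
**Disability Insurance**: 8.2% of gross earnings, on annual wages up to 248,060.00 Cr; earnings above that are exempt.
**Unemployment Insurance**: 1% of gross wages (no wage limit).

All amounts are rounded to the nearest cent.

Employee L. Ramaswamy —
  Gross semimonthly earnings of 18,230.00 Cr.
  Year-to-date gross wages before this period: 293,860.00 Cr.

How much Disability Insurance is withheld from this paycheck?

Disability Insurance: YTD 293,860.00 Cr ≥ cap 248,060.00 Cr → 0.00 Cr

0.00 Cr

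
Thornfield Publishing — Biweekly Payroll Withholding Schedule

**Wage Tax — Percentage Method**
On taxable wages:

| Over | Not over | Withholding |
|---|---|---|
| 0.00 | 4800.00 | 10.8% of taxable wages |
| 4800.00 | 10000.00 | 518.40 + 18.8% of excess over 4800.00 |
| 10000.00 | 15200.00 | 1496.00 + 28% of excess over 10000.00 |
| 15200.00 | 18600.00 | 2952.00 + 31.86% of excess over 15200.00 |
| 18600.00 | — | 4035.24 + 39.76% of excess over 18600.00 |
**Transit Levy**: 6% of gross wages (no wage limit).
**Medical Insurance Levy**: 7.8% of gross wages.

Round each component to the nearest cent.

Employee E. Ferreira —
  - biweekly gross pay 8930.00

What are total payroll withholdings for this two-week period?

Wage Tax: taxable = 8930.00
  518.40 + 18.8% × (8930.00 − 4800.00) = 518.40 + 18.8% × 4130.00 = 1294.84
Transit Levy: 6% × 8930.00 = 535.80
Medical Insurance Levy: 7.8% × 8930.00 = 696.54
Total: 1294.84 + 535.80 + 696.54 = 2527.18

2527.18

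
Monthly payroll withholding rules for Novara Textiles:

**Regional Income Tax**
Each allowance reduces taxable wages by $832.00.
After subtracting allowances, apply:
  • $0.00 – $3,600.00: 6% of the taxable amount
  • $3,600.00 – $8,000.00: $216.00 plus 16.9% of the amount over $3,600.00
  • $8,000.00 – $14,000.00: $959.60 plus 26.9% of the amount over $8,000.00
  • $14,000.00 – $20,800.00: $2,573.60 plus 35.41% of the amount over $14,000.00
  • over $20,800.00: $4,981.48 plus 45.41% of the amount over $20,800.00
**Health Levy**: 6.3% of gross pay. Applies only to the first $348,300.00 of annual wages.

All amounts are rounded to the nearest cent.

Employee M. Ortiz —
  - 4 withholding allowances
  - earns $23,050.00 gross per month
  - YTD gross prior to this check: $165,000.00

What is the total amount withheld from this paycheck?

$6,051.91

Regional Income Tax: taxable = $23,050.00 − 4×$832.00 = $19,722.00
  $2,573.60 + 35.41% × ($19,722.00 − $14,000.00) = $2,573.60 + 35.41% × $5,722.00 = $4,599.76
Health Levy: 6.3% × $23,050.00 = $1,452.15
Total: $4,599.76 + $1,452.15 = $6,051.91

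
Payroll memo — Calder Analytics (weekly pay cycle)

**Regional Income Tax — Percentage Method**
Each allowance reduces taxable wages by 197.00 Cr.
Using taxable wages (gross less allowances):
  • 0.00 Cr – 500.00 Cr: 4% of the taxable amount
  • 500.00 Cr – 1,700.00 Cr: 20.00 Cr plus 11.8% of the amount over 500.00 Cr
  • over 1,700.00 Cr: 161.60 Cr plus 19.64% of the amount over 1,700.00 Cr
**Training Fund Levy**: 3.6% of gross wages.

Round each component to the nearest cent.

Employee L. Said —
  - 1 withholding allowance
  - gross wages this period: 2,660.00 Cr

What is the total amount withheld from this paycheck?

407.21 Cr

Regional Income Tax: taxable = 2,660.00 Cr − 1×197.00 Cr = 2,463.00 Cr
  161.60 Cr + 19.64% × (2,463.00 Cr − 1,700.00 Cr) = 161.60 Cr + 19.64% × 763.00 Cr = 311.45 Cr
Training Fund Levy: 3.6% × 2,660.00 Cr = 95.76 Cr
Total: 311.45 Cr + 95.76 Cr = 407.21 Cr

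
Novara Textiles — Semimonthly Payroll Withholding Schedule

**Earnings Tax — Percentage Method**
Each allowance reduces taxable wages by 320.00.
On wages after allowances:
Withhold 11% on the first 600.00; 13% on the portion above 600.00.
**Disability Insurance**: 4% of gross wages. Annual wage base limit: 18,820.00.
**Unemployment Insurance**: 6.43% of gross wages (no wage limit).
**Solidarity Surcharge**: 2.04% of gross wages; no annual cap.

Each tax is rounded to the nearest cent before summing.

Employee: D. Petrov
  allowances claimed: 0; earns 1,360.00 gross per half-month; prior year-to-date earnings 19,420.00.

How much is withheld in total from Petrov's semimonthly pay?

Earnings Tax: taxable = 1,360.00
  66.00 + 13% × (1,360.00 − 600.00) = 66.00 + 13% × 760.00 = 164.80
Disability Insurance: YTD 19,420.00 ≥ cap 18,820.00 → 0.00
Unemployment Insurance: 6.43% × 1,360.00 = 87.45
Solidarity Surcharge: 2.04% × 1,360.00 = 27.74
Total: 164.80 + 0.00 + 87.45 + 27.74 = 279.99

279.99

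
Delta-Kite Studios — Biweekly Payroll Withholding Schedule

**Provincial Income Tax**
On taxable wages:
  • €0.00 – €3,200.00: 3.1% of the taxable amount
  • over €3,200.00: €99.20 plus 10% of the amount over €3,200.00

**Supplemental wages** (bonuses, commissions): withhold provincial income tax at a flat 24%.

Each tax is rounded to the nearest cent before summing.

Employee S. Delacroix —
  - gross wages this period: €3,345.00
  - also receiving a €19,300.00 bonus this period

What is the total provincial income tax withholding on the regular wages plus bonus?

Provincial Income Tax: taxable = €3,345.00
  €99.20 + 10% × (€3,345.00 − €3,200.00) = €99.20 + 10% × €145.00 = €113.70
Supplemental (24% flat on bonus): 24% × €19,300.00 = €4,632.00
Total provincial income tax: €113.70 + €4,632.00 = €4,745.70

€4,745.70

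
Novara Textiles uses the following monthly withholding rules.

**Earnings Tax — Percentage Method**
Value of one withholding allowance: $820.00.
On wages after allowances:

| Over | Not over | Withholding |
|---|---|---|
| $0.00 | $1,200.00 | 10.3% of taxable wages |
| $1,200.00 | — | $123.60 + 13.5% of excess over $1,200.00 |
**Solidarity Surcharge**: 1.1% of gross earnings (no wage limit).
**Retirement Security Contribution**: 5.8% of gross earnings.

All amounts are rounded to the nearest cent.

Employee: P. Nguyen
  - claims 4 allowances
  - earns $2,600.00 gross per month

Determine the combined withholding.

Earnings Tax: taxable = $2,600.00 − 4×$820.00 = $-680.00
  Taxable ≤ 0 → $0.00
Solidarity Surcharge: 1.1% × $2,600.00 = $28.60
Retirement Security Contribution: 5.8% × $2,600.00 = $150.80
Total: $0.00 + $28.60 + $150.80 = $179.40

$179.40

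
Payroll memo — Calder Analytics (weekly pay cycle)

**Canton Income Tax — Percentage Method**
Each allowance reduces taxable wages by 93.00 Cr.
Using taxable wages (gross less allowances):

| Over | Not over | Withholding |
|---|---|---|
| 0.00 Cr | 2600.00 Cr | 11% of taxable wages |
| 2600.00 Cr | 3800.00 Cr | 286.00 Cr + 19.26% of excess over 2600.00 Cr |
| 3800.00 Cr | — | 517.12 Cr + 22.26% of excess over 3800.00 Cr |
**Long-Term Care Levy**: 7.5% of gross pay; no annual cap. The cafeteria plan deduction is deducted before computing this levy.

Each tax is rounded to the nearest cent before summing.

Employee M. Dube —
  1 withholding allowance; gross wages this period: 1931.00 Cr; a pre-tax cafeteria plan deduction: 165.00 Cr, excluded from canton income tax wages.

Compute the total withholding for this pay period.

Canton Income Tax: taxable = 1931.00 Cr − 165.00 Cr − 1×93.00 Cr = 1673.00 Cr
  11% × 1673.00 Cr = 184.03 Cr
Long-Term Care Levy: 7.5% × 1766.00 Cr = 132.45 Cr
Total: 184.03 Cr + 132.45 Cr = 316.48 Cr

316.48 Cr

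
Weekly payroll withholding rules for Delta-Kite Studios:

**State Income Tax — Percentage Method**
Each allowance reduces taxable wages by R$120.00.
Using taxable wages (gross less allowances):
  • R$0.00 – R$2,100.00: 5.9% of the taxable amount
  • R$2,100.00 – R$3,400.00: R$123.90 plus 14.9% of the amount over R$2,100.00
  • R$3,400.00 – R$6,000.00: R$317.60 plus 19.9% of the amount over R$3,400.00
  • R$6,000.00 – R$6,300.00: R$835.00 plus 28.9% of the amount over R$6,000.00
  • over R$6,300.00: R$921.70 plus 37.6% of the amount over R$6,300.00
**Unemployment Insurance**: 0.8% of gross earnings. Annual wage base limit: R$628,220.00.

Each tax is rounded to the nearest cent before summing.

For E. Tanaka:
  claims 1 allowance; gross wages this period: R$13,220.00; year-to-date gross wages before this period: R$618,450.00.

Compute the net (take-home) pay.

R$9,663.34

State Income Tax: taxable = R$13,220.00 − 1×R$120.00 = R$13,100.00
  R$921.70 + 37.6% × (R$13,100.00 − R$6,300.00) = R$921.70 + 37.6% × R$6,800.00 = R$3,478.50
Unemployment Insurance: cap R$628,220.00 − YTD R$618,450.00 = R$9,770.00 subject; 0.8% × R$9,770.00 = R$78.16
Total withheld: R$3,478.50 + R$78.16 = R$3,556.66
Net pay: R$13,220.00 − R$3,556.66 = R$9,663.34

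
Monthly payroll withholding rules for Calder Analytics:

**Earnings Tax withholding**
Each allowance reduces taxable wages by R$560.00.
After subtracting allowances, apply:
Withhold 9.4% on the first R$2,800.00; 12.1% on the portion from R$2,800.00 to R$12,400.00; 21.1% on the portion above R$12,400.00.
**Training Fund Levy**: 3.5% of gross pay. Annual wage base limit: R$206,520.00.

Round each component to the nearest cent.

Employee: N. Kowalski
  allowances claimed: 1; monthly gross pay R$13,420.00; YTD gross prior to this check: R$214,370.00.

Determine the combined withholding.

Earnings Tax: taxable = R$13,420.00 − 1×R$560.00 = R$12,860.00
  R$1,424.80 + 21.1% × (R$12,860.00 − R$12,400.00) = R$1,424.80 + 21.1% × R$460.00 = R$1,521.86
Training Fund Levy: YTD R$214,370.00 ≥ cap R$206,520.00 → R$0.00
Total: R$1,521.86 + R$0.00 = R$1,521.86

R$1,521.86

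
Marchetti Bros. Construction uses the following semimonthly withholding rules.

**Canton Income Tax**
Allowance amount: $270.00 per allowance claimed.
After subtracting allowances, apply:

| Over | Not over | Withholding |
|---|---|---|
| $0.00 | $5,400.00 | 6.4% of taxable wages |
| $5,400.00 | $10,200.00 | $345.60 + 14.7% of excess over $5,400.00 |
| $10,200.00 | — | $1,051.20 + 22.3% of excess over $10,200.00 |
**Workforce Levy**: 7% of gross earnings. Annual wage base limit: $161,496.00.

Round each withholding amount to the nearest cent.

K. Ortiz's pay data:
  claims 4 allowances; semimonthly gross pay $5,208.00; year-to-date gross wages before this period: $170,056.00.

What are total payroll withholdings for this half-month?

$264.19

Canton Income Tax: taxable = $5,208.00 − 4×$270.00 = $4,128.00
  6.4% × $4,128.00 = $264.19
Workforce Levy: YTD $170,056.00 ≥ cap $161,496.00 → $0.00
Total: $264.19 + $0.00 = $264.19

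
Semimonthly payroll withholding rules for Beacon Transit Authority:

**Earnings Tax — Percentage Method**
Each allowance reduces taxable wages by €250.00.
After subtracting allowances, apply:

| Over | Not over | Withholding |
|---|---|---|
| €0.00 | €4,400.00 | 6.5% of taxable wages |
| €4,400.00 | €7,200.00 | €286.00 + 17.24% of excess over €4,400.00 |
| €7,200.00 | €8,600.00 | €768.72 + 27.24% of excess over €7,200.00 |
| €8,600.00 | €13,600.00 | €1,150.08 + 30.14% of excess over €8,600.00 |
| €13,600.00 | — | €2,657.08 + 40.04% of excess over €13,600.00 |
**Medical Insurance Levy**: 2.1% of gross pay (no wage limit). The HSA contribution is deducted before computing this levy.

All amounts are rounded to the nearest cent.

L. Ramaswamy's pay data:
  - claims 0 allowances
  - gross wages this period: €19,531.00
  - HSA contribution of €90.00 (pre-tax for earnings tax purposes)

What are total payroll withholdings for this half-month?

€5,404.08

Earnings Tax: taxable = €19,531.00 − €90.00 = €19,441.00
  €2,657.08 + 40.04% × (€19,441.00 − €13,600.00) = €2,657.08 + 40.04% × €5,841.00 = €4,995.82
Medical Insurance Levy: 2.1% × €19,441.00 = €408.26
Total: €4,995.82 + €408.26 = €5,404.08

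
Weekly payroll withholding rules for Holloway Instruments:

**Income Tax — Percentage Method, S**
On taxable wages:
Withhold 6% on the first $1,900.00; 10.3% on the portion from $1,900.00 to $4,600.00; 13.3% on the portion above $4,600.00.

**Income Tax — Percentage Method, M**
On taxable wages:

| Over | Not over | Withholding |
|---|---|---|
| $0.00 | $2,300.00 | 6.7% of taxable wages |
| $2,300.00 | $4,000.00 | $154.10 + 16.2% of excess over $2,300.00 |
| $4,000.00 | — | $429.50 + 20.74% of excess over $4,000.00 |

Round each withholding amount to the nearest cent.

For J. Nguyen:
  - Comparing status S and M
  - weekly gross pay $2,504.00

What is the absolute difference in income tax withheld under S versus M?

Income Tax (S): taxable = $2,504.00
  $114.00 + 10.3% × ($2,504.00 − $1,900.00) = $114.00 + 10.3% × $604.00 = $176.21
Income Tax (M): taxable = $2,504.00
  $154.10 + 16.2% × ($2,504.00 − $2,300.00) = $154.10 + 16.2% × $204.00 = $187.15
Difference: |$176.21 − $187.15| = $10.94 (higher under M)

$10.94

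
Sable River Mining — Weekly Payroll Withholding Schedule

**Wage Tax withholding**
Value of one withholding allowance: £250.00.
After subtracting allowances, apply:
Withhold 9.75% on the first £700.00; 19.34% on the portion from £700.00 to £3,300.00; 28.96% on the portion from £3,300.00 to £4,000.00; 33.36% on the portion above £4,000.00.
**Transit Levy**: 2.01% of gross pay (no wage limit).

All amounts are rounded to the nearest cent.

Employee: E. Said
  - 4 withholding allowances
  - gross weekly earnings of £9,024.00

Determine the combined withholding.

Wage Tax: taxable = £9,024.00 − 4×£250.00 = £8,024.00
  £773.81 + 33.36% × (£8,024.00 − £4,000.00) = £773.81 + 33.36% × £4,024.00 = £2,116.22
Transit Levy: 2.01% × £9,024.00 = £181.38
Total: £2,116.22 + £181.38 = £2,297.60

£2,297.60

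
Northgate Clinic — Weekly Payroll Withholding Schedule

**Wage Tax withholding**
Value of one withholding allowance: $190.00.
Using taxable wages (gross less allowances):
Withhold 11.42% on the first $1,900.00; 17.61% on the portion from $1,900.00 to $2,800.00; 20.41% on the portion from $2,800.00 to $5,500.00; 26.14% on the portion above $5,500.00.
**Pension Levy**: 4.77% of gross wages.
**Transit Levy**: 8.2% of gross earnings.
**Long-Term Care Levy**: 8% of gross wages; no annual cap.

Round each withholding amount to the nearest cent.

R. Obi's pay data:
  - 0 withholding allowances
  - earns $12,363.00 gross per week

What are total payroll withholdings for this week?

Wage Tax: taxable = $12,363.00
  $926.54 + 26.14% × ($12,363.00 − $5,500.00) = $926.54 + 26.14% × $6,863.00 = $2,720.53
Pension Levy: 4.77% × $12,363.00 = $589.72
Transit Levy: 8.2% × $12,363.00 = $1,013.77
Long-Term Care Levy: 8% × $12,363.00 = $989.04
Total: $2,720.53 + $589.72 + $1,013.77 + $989.04 = $5,313.06

$5,313.06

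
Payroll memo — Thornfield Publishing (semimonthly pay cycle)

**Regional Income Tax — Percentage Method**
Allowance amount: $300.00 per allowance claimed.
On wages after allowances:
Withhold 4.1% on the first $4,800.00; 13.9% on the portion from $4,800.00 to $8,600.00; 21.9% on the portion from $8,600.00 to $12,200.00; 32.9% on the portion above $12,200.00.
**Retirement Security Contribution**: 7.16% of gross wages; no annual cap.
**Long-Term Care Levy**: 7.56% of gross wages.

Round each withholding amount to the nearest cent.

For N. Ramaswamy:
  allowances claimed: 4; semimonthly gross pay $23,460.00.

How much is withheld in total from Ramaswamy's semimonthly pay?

$8,276.46

Regional Income Tax: taxable = $23,460.00 − 4×$300.00 = $22,260.00
  $1,513.40 + 32.9% × ($22,260.00 − $12,200.00) = $1,513.40 + 32.9% × $10,060.00 = $4,823.14
Retirement Security Contribution: 7.16% × $23,460.00 = $1,679.74
Long-Term Care Levy: 7.56% × $23,460.00 = $1,773.58
Total: $4,823.14 + $1,679.74 + $1,773.58 = $8,276.46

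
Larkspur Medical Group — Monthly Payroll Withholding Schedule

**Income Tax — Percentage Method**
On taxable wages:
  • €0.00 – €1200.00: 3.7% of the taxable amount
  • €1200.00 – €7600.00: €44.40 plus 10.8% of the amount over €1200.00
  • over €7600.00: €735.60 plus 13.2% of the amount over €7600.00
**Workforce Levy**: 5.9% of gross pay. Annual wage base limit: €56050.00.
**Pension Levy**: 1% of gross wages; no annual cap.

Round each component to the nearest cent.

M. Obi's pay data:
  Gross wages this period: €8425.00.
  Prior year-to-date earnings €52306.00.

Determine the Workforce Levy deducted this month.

€220.90

Workforce Levy: cap €56050.00 − YTD €52306.00 = €3744.00 subject; 5.9% × €3744.00 = €220.90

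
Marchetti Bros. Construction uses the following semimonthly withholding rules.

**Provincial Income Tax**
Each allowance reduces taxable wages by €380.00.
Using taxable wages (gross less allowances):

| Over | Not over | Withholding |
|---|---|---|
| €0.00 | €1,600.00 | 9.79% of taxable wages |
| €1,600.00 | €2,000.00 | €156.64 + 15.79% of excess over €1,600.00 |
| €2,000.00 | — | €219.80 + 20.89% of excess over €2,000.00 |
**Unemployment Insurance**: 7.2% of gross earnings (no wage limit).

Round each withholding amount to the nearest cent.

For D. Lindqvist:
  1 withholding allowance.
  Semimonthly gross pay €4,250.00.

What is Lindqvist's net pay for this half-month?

€3,333.56

Provincial Income Tax: taxable = €4,250.00 − 1×€380.00 = €3,870.00
  €219.80 + 20.89% × (€3,870.00 − €2,000.00) = €219.80 + 20.89% × €1,870.00 = €610.44
Unemployment Insurance: 7.2% × €4,250.00 = €306.00
Total withheld: €610.44 + €306.00 = €916.44
Net pay: €4,250.00 − €916.44 = €3,333.56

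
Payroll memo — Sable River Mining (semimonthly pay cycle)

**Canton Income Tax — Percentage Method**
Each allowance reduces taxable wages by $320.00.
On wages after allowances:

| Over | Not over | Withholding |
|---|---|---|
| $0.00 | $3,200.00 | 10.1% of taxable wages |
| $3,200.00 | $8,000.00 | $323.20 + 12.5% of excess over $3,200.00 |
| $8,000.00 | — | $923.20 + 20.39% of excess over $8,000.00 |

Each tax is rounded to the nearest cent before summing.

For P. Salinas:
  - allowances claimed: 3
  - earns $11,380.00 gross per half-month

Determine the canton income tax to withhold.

Canton Income Tax: taxable = $11,380.00 − 3×$320.00 = $10,420.00
  $923.20 + 20.39% × ($10,420.00 − $8,000.00) = $923.20 + 20.39% × $2,420.00 = $1,416.64

$1,416.64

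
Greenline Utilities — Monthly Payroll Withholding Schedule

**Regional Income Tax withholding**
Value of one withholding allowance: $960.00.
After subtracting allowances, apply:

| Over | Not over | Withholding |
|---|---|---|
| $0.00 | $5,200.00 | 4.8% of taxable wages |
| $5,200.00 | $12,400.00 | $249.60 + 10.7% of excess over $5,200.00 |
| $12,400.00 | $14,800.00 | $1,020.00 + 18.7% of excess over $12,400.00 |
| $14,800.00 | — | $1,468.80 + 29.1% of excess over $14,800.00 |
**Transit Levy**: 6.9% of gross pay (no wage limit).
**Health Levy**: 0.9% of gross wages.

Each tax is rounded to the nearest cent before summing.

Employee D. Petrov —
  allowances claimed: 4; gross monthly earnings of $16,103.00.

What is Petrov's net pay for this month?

$13,841.62

Regional Income Tax: taxable = $16,103.00 − 4×$960.00 = $12,263.00
  $249.60 + 10.7% × ($12,263.00 − $5,200.00) = $249.60 + 10.7% × $7,063.00 = $1,005.34
Transit Levy: 6.9% × $16,103.00 = $1,111.11
Health Levy: 0.9% × $16,103.00 = $144.93
Total withheld: $1,005.34 + $1,111.11 + $144.93 = $2,261.38
Net pay: $16,103.00 − $2,261.38 = $13,841.62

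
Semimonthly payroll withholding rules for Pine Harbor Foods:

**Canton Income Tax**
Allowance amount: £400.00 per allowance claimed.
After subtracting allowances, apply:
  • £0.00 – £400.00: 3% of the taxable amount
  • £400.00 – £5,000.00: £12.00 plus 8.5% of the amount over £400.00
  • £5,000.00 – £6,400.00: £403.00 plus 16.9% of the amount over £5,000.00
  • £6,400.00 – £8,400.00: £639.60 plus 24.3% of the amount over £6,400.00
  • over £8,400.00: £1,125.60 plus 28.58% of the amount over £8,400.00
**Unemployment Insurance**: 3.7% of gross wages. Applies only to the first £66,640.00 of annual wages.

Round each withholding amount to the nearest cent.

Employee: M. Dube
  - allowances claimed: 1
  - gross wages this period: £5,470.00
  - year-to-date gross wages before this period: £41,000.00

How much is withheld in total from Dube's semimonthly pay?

Canton Income Tax: taxable = £5,470.00 − 1×£400.00 = £5,070.00
  £403.00 + 16.9% × (£5,070.00 − £5,000.00) = £403.00 + 16.9% × £70.00 = £414.83
Unemployment Insurance: 3.7% × £5,470.00 = £202.39
Total: £414.83 + £202.39 = £617.22

£617.22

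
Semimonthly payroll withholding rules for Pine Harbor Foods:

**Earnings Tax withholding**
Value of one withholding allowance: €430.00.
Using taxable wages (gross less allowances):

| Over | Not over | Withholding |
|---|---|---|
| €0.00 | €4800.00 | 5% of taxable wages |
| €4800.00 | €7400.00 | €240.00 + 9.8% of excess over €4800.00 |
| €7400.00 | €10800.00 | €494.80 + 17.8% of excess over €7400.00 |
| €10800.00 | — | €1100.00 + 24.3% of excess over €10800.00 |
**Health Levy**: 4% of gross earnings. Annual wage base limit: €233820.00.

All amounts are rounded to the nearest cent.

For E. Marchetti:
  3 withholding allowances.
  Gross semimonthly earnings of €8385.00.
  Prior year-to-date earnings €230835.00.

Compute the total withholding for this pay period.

€584.31

Earnings Tax: taxable = €8385.00 − 3×€430.00 = €7095.00
  €240.00 + 9.8% × (€7095.00 − €4800.00) = €240.00 + 9.8% × €2295.00 = €464.91
Health Levy: cap €233820.00 − YTD €230835.00 = €2985.00 subject; 4% × €2985.00 = €119.40
Total: €464.91 + €119.40 = €584.31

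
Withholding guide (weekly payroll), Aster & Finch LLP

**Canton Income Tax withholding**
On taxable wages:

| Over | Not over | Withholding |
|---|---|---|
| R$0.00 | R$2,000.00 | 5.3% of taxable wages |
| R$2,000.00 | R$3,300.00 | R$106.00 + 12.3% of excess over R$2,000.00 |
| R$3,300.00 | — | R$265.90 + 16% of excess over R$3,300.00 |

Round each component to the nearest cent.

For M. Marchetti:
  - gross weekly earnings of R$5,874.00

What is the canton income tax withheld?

R$677.74

Canton Income Tax: taxable = R$5,874.00
  R$265.90 + 16% × (R$5,874.00 − R$3,300.00) = R$265.90 + 16% × R$2,574.00 = R$677.74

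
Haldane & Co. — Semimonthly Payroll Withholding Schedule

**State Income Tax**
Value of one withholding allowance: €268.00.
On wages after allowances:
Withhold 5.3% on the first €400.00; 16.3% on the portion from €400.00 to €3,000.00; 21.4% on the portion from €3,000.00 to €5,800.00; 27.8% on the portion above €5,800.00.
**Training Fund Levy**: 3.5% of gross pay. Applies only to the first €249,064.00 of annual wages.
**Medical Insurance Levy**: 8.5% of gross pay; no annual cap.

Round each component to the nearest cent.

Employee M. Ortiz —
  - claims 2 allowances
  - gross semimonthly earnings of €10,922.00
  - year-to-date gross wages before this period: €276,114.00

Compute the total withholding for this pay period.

€3,247.48

State Income Tax: taxable = €10,922.00 − 2×€268.00 = €10,386.00
  €1,044.20 + 27.8% × (€10,386.00 − €5,800.00) = €1,044.20 + 27.8% × €4,586.00 = €2,319.11
Training Fund Levy: YTD €276,114.00 ≥ cap €249,064.00 → €0.00
Medical Insurance Levy: 8.5% × €10,922.00 = €928.37
Total: €2,319.11 + €0.00 + €928.37 = €3,247.48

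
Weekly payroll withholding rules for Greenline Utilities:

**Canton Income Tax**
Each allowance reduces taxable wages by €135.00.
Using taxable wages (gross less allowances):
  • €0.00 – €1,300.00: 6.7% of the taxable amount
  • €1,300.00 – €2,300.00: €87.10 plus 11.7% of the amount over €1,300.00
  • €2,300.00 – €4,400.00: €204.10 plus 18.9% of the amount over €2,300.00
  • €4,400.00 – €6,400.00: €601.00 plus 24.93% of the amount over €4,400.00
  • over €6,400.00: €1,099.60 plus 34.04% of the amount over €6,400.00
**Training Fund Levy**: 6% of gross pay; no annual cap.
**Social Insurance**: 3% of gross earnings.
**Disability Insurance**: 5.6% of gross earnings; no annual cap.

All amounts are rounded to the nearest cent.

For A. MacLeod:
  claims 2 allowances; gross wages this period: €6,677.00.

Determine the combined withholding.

Canton Income Tax: taxable = €6,677.00 − 2×€135.00 = €6,407.00
  €1,099.60 + 34.04% × (€6,407.00 − €6,400.00) = €1,099.60 + 34.04% × €7.00 = €1,101.98
Training Fund Levy: 6% × €6,677.00 = €400.62
Social Insurance: 3% × €6,677.00 = €200.31
Disability Insurance: 5.6% × €6,677.00 = €373.91
Total: €1,101.98 + €400.62 + €200.31 + €373.91 = €2,076.82

€2,076.82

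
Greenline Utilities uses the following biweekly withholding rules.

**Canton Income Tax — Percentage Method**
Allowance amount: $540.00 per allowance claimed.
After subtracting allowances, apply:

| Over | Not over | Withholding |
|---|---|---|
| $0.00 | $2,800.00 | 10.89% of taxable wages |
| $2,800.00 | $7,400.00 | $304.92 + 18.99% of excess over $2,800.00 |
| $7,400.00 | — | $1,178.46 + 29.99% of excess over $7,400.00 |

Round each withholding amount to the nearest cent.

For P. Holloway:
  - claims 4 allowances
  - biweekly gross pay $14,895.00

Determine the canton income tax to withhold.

$2,778.43

Canton Income Tax: taxable = $14,895.00 − 4×$540.00 = $12,735.00
  $1,178.46 + 29.99% × ($12,735.00 − $7,400.00) = $1,178.46 + 29.99% × $5,335.00 = $2,778.43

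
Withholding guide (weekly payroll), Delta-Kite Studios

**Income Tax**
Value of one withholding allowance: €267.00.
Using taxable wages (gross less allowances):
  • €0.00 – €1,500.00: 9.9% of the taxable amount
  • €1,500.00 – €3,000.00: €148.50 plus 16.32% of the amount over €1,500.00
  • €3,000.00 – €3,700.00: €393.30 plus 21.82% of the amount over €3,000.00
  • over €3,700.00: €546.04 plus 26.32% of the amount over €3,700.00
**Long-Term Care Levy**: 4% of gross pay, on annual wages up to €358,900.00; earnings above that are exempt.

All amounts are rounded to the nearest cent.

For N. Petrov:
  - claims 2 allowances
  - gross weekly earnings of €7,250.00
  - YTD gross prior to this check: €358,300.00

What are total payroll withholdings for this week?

Income Tax: taxable = €7,250.00 − 2×€267.00 = €6,716.00
  €546.04 + 26.32% × (€6,716.00 − €3,700.00) = €546.04 + 26.32% × €3,016.00 = €1,339.85
Long-Term Care Levy: cap €358,900.00 − YTD €358,300.00 = €600.00 subject; 4% × €600.00 = €24.00
Total: €1,339.85 + €24.00 = €1,363.85

€1,363.85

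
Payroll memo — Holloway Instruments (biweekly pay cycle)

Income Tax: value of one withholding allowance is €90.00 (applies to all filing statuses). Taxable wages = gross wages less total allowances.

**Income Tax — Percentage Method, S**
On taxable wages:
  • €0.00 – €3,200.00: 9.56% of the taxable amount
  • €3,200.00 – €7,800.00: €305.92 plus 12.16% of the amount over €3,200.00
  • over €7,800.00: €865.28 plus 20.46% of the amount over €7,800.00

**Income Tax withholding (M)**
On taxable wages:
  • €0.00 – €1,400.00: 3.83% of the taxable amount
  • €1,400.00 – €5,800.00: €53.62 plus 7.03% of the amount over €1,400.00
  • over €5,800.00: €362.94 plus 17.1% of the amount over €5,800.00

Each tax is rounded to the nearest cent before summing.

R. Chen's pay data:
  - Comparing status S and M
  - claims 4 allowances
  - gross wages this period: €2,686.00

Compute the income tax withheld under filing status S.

Income Tax (S): taxable = €2,686.00 − 4×€90.00 = €2,326.00
  9.56% × €2,326.00 = €222.37

€222.37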